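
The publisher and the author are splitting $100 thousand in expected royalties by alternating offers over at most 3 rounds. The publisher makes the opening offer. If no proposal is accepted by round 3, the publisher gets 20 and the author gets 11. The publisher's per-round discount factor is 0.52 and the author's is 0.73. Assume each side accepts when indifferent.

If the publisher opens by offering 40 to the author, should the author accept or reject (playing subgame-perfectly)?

Work out the author's continuation value if the offer is rejected.
Round 3 (the publisher proposes): the author gets 11 if talks fail, so the publisher offers 11 and keeps 89.
Round 2 (the author proposes): the publisher can get 89 next round, worth 0.52 × 89 = 46.28 now; the author offers that and keeps 53.72.
So by rejecting in round 1, the author gets 53.72 next round, worth 0.73 × 53.72 = 39.2156 now.
Offer 40 ≥ 39.2156, so the author accepts.

Accept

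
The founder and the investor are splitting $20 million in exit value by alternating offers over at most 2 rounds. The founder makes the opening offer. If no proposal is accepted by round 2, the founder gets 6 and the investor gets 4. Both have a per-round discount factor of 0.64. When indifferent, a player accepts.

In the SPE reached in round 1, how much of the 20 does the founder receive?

11.04

Round 2 (the investor proposes): the founder gets 6 if talks fail, so the investor offers 6 and keeps 14.
Round 1 (the founder proposes): the investor can get 14 next round, worth 0.64 × 14 = 8.96 now. The founder offers 8.96 and keeps 20 − 8.96 = 11.04.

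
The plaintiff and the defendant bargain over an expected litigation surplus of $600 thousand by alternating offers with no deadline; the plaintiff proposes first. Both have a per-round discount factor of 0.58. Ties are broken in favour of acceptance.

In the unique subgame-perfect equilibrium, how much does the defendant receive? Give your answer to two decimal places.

220.25

When the plaintiff proposes, the defendant accepts any offer worth at least 0.58 times what the defendant would get by proposing next round; and vice versa.
This gives x = 600 − 0.58y and y = 600 − 0.58x, where x and y are each side's share when it proposes.
Hence (1 − 0.58·0.58)x = 600(1 − 0.58), i.e. 0.6636·x = 252.
x ≈ 379.7468; the defendant's share is 600 − x ≈ 220.2532.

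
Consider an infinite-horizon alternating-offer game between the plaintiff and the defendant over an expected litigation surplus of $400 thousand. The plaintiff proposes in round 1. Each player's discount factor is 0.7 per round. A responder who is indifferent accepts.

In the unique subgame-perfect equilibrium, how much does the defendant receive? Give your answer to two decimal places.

In a stationary SPE each proposer offers the other exactly their discounted continuation value.
If the plaintiff keeps x when proposing and the defendant keeps y when proposing, then x = 400 − 0.7y and y = 400 − 0.7x.
Solving: x = 400(1 − 0.7) / (1 − 0.7·0.7) = 120 / 0.51 ≈ 235.2941.
The defendant gets 400 − 235.2941 ≈ 164.7059.

164.71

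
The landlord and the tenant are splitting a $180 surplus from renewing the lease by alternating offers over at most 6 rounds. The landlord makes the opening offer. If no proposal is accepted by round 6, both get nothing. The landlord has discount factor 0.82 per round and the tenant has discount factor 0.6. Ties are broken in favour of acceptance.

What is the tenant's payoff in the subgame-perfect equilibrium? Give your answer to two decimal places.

55.15

Solve by backward induction from round 6.
Round 6 (the tenant proposes): rejection yields 0 for the landlord; the tenant offers 0 and keeps 180.
Round 5 (the landlord proposes): the tenant can get 180 next round, worth 0.6 × 180 = 108 now; the landlord offers that and keeps 72.
Round 4 (the tenant proposes): the landlord can get 72 next round, worth 0.82 × 72 = 59.04 now; the tenant offers that and keeps 120.96.
Round 3 (the landlord proposes): the tenant can get 120.96 next round, worth 0.6 × 120.96 = 72.576 now; the landlord offers that and keeps 107.424.
Round 2 (the tenant proposes): the landlord can get 107.424 next round, worth 0.82 × 107.424 = 88.08768 now; the tenant offers that and keeps 91.91232.
Round 1 (the landlord proposes): the tenant can get 91.91232 next round, worth 0.6 × 91.91232 = 55.147392 now. The landlord offers 55.147392 and keeps 180 − 55.147392 = 124.852608.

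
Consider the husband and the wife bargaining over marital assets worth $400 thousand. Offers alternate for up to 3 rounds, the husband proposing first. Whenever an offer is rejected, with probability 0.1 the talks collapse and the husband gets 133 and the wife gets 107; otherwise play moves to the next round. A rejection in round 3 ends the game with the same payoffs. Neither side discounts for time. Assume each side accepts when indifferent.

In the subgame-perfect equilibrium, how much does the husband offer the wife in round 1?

121.4

Round 3 (the husband proposes): the wife gets 107 if talks fail, so the husband offers 107 and keeps 293.
Round 2 (the wife proposes): rejecting gives the husband an expected 0.9 × 293 + 0.1 × 133 = 277, so the wife offers 277, keeping 123.
Round 1 (the husband proposes): rejecting gives the wife an expected 0.9 × 123 + 0.1 × 107 = 121.4, so the husband offers 121.4, keeping 278.6.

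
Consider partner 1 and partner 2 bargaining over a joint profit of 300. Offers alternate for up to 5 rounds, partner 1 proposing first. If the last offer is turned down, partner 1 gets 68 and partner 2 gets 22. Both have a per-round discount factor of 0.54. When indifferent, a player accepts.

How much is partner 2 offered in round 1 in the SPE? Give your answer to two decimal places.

98.12

Round 5 (partner 1 proposes): partner 2 gets 22 if talks fail, so partner 1 offers 22 and keeps 278.
Round 4 (partner 2 proposes): partner 1 can get 278 next round, worth 0.54 × 278 = 150.12 now, so partner 2 offers 150.12, keeping 149.88.
Round 3 (partner 1 proposes): partner 2 can get 149.88 next round, worth 0.54 × 149.88 = 80.9352 now; partner 1 offers that and keeps 219.0648.
Round 2 (partner 2 proposes): partner 1 can get 219.0648 next round, worth 0.54 × 219.0648 = 118.294992 now, so partner 2 offers 118.294992, keeping 181.705008.
Round 1 (partner 1 proposes): partner 2 can get 181.705008 next round, worth 0.54 × 181.705008 = 98.12070432 now, so partner 1 offers 98.12070432, keeping 201.87929568.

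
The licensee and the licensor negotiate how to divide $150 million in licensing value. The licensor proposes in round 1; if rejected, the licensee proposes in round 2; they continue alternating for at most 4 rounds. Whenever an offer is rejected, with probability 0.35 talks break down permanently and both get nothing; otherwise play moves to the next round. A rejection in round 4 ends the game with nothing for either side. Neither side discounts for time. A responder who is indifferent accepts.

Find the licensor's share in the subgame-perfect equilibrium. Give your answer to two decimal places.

74.68

By backward induction:
Round 4 (the licensee proposes): the licensor will accept anything ≥ 0, so the licensee offers 0 and keeps 150.
Round 3 (the licensor proposes): rejecting gives the licensee an expected 0.65 × 150 = 97.5; the licensor offers that and keeps 52.5.
Round 2 (the licensee proposes): rejecting gives the licensor an expected 0.65 × 52.5 = 34.125, so the licensee offers 34.125, keeping 115.875.
Round 1 (the licensor proposes): rejecting gives the licensee an expected 0.65 × 115.875 = 75.31875, so the licensor offers 75.31875, keeping 74.68125.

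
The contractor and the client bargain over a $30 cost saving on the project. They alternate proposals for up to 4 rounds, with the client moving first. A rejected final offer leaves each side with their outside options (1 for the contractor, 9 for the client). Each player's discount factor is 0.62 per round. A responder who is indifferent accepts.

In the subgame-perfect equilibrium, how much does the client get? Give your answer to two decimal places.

Work backward from the last round.
Round 4 (the contractor proposes): the client gets 9 if talks fail, so the contractor offers 9 and keeps 21.
Round 3 (the client proposes): the contractor can get 21 next round, worth 0.62 × 21 = 13.02 now, so the client offers 13.02, keeping 16.98.
Round 2 (the contractor proposes): the client can get 16.98 next round, worth 0.62 × 16.98 = 10.5276 now, so the contractor offers 10.5276, keeping 19.4724.
Round 1 (the client proposes): the contractor can get 19.4724 next round, worth 0.62 × 19.4724 = 12.072888 now; the client offers that and keeps 17.927112.

17.93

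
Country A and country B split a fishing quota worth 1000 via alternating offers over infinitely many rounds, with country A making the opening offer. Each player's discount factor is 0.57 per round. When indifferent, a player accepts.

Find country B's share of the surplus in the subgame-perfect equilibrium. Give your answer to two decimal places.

In a stationary SPE each proposer offers the other exactly their discounted continuation value.
If country A keeps x when proposing and country B keeps y when proposing, then x = 1000 − 0.57y and y = 1000 − 0.57x.
Solving: x = 1000(1 − 0.57) / (1 − 0.57·0.57) = 430 / 0.6751 ≈ 636.9427.
Country B gets 1000 − 636.9427 ≈ 363.0573.

363.06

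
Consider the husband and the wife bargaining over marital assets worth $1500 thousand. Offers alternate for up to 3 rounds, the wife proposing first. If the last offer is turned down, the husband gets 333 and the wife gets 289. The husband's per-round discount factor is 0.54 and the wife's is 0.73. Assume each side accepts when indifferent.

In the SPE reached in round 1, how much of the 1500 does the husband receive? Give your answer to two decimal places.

349.97

Solve by backward induction from round 3.
Round 3 (the wife proposes): the husband gets 333 if talks fail, so the wife offers 333 and keeps 1167.
Round 2 (the husband proposes): the wife can get 1167 next round, worth 0.73 × 1167 = 851.91 now. The husband offers 851.91 and keeps 1500 − 851.91 = 648.09.
Round 1 (the wife proposes): the husband can get 648.09 next round, worth 0.54 × 648.09 = 349.9686 now; the wife offers that and keeps 1150.0314.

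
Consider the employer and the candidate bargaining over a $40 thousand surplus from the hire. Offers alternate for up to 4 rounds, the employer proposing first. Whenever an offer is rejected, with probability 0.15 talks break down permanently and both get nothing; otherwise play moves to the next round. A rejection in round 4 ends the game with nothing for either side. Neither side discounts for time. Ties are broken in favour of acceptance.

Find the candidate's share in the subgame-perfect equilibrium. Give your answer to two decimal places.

Round 4 (the candidate proposes): rejection yields 0 for the employer; the candidate offers 0 and keeps 40.
Round 3 (the employer proposes): rejecting gives the candidate an expected 0.85 × 40 = 34. The employer offers 34 and keeps 40 − 34 = 6.
Round 2 (the candidate proposes): rejecting gives the employer an expected 0.85 × 6 = 5.1. The candidate offers 5.1 and keeps 40 − 5.1 = 34.9.
Round 1 (the employer proposes): rejecting gives the candidate an expected 0.85 × 34.9 = 29.665; the employer offers that and keeps 10.335.

29.67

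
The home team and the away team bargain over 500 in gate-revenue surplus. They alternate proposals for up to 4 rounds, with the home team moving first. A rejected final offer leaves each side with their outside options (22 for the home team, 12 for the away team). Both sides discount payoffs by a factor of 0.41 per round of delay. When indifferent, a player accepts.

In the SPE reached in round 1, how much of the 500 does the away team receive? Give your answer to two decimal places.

153.89

Round 4 (the away team proposes): the home team gets 22 if talks fail, so the away team offers 22 and keeps 478.
Round 3 (the home team proposes): the away team can get 478 next round, worth 0.41 × 478 = 195.98 now; the home team offers that and keeps 304.02.
Round 2 (the away team proposes): the home team can get 304.02 next round, worth 0.41 × 304.02 = 124.6482 now, so the away team offers 124.6482, keeping 375.3518.
Round 1 (the home team proposes): the away team can get 375.3518 next round, worth 0.41 × 375.3518 = 153.894238 now; the home team offers that and keeps 346.105762.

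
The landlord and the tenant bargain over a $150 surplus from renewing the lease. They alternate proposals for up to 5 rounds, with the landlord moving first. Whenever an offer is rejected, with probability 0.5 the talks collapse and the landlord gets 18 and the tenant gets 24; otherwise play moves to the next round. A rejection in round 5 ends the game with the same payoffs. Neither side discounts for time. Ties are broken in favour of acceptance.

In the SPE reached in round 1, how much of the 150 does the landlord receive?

Round 5 (the landlord proposes): the tenant gets 24 if talks fail, so the landlord offers 24 and keeps 126.
Round 4 (the tenant proposes): rejecting gives the landlord an expected 0.5 × 126 + 0.5 × 18 = 72. The tenant offers 72 and keeps 150 − 72 = 78.
Round 3 (the landlord proposes): rejecting gives the tenant an expected 0.5 × 78 + 0.5 × 24 = 51; the landlord offers that and keeps 99.
Round 2 (the tenant proposes): rejecting gives the landlord an expected 0.5 × 99 + 0.5 × 18 = 58.5, so the tenant offers 58.5, keeping 91.5.
Round 1 (the landlord proposes): rejecting gives the tenant an expected 0.5 × 91.5 + 0.5 × 24 = 57.75, so the landlord offers 57.75, keeping 92.25.

92.25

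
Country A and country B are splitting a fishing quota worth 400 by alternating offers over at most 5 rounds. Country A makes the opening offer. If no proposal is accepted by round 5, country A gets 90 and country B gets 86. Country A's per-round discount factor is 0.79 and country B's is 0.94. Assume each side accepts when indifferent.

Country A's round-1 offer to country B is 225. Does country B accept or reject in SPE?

Accept

Round 5 (country A proposes): country B gets 86 if talks fail, so country A offers 86 and keeps 314.
Round 4 (country B proposes): country A can get 314 next round, worth 0.79 × 314 = 248.06 now. Country B offers 248.06 and keeps 400 − 248.06 = 151.94.
Round 3 (country A proposes): country B can get 151.94 next round, worth 0.94 × 151.94 = 142.8236 now. Country A offers 142.8236 and keeps 400 − 142.8236 = 257.1764.
Round 2 (country B proposes): country A can get 257.1764 next round, worth 0.79 × 257.1764 = 203.169356 now; country B offers that and keeps 196.830644.
So by rejecting in round 1, country B gets 196.830644 next round, worth 0.94 × 196.830644 = 185.02080536 now.
Offer 225 ≥ 185.02080536, so country B accepts.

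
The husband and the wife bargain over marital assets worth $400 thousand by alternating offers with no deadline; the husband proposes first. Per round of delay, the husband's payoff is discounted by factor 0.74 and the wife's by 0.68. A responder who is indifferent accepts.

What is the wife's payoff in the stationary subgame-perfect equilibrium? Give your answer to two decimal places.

When the husband proposes, the wife accepts any offer worth at least 0.68 times what the wife would get by proposing next round; and vice versa.
This gives x = 400 − 0.68y and y = 400 − 0.74x, where x and y are each side's share when it proposes.
Hence (1 − 0.68·0.74)x = 400(1 − 0.68), i.e. 0.4968·x = 128.
x ≈ 257.6490; the wife's share is 400 − x ≈ 142.3510.

142.35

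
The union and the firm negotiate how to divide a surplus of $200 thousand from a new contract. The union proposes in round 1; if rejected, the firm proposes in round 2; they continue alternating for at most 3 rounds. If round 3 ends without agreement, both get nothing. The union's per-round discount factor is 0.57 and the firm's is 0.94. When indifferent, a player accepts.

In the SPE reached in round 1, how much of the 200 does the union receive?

119.16

Round 3 (the union proposes): rejection yields 0 for the firm; the union offers 0 and keeps 200.
Round 2 (the firm proposes): the union can get 200 next round, worth 0.57 × 200 = 114 now; the firm offers that and keeps 86.
Round 1 (the union proposes): the firm can get 86 next round, worth 0.94 × 86 = 80.84 now, so the union offers 80.84, keeping 119.16.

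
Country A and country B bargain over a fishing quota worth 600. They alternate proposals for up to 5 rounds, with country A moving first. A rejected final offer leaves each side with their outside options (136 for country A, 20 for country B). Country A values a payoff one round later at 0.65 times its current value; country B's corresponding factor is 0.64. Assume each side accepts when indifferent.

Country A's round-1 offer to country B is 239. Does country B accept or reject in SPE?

Work out country B's continuation value if the offer is rejected.
Round 5 (country A proposes): country B gets 20 if talks fail, so country A offers 20 and keeps 580.
Round 4 (country B proposes): country A can get 580 next round, worth 0.65 × 580 = 377 now, so country B offers 377, keeping 223.
Round 3 (country A proposes): country B can get 223 next round, worth 0.64 × 223 = 142.72 now; country A offers that and keeps 457.28.
Round 2 (country B proposes): country A can get 457.28 next round, worth 0.65 × 457.28 = 297.232 now. Country B offers 297.232 and keeps 600 − 297.232 = 302.768.
So by rejecting in round 1, country B gets 302.768 next round, worth 0.64 × 302.768 = 193.77152 now.
Offer 239 ≥ 193.77152, so country B accepts.

Accept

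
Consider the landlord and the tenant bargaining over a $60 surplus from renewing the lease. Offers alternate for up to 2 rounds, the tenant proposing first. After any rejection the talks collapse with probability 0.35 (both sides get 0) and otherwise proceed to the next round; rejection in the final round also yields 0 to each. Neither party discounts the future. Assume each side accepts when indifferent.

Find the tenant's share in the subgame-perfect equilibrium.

By backward induction:
Round 2 (the landlord proposes): the tenant will accept anything ≥ 0, so the landlord offers 0 and keeps 60.
Round 1 (the tenant proposes): rejecting gives the landlord an expected 0.65 × 60 = 39. The tenant offers 39 and keeps 60 − 39 = 21.

21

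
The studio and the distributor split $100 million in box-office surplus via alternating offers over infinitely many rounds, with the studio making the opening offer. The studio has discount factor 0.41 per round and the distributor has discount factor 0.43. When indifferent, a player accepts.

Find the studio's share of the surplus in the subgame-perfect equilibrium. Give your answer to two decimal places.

When the studio proposes, the distributor accepts any offer worth at least 0.43 times what the distributor would get by proposing next round; and vice versa.
This gives x = 100 − 0.43y and y = 100 − 0.41x, where x and y are each side's share when it proposes.
Hence (1 − 0.43·0.41)x = 100(1 − 0.43), i.e. 0.8237·x = 57.
x ≈ 69.2000; the distributor's share is 100 − x ≈ 30.8000.

69.20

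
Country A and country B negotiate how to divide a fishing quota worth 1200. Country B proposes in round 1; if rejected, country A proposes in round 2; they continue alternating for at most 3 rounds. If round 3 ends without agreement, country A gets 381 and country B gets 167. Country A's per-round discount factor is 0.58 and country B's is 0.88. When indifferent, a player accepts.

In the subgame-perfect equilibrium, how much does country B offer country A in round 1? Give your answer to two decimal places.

277.98

Round 3 (country B proposes): country A gets 381 if talks fail, so country B offers 381 and keeps 819.
Round 2 (country A proposes): country B can get 819 next round, worth 0.88 × 819 = 720.72 now. Country A offers 720.72 and keeps 1200 − 720.72 = 479.28.
Round 1 (country B proposes): country A can get 479.28 next round, worth 0.58 × 479.28 = 277.9824 now, so country B offers 277.9824, keeping 922.0176.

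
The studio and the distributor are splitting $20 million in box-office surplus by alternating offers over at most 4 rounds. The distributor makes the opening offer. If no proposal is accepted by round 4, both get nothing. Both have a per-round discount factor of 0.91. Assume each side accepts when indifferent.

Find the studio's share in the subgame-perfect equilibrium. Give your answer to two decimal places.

16.71

Round 4 (the studio proposes): rejection yields 0 for the distributor; the studio offers 0 and keeps 20.
Round 3 (the distributor proposes): the studio can get 20 next round, worth 0.91 × 20 = 18.2 now. The distributor offers 18.2 and keeps 20 − 18.2 = 1.8.
Round 2 (the studio proposes): the distributor can get 1.8 next round, worth 0.91 × 1.8 = 1.638 now. The studio offers 1.638 and keeps 20 − 1.638 = 18.362.
Round 1 (the distributor proposes): the studio can get 18.362 next round, worth 0.91 × 18.362 = 16.70942 now. The distributor offers 16.70942 and keeps 20 − 16.70942 = 3.29058.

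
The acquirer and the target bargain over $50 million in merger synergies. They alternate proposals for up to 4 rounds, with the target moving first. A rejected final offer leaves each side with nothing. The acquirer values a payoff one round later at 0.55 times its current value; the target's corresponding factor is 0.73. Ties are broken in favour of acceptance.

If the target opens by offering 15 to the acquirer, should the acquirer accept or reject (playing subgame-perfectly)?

Round 4 (the acquirer proposes): rejection yields 0 for the target; the acquirer offers 0 and keeps 50.
Round 3 (the target proposes): the acquirer can get 50 next round, worth 0.55 × 50 = 27.5 now; the target offers that and keeps 22.5.
Round 2 (the acquirer proposes): the target can get 22.5 next round, worth 0.73 × 22.5 = 16.425 now, so the acquirer offers 16.425, keeping 33.575.
So by rejecting in round 1, the acquirer gets 33.575 next round, worth 0.55 × 33.575 = 18.46625 now.
Offer 15 < 18.46625, so the acquirer rejects.

Reject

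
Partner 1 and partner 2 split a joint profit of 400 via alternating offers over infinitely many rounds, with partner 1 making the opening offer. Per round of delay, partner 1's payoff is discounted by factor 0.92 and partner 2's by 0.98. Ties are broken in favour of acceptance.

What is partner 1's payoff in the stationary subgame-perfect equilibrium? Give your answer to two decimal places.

81.30

In a stationary SPE each proposer offers the other exactly their discounted continuation value.
If partner 1 keeps x when proposing and partner 2 keeps y when proposing, then x = 400 − 0.98y and y = 400 − 0.92x.
Solving: x = 400(1 − 0.98) / (1 − 0.92·0.98) = 8 / 0.0984 ≈ 81.3008.
Partner 2 gets 400 − 81.3008 ≈ 318.6992.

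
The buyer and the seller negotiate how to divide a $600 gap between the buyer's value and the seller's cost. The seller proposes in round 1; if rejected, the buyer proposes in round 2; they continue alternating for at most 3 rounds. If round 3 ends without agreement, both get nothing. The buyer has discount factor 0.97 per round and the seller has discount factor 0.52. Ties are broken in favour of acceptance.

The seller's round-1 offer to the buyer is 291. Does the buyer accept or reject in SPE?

Round 3 (the seller proposes): the buyer will accept anything ≥ 0, so the seller offers 0 and keeps 600.
Round 2 (the buyer proposes): the seller can get 600 next round, worth 0.52 × 600 = 312 now, so the buyer offers 312, keeping 288.
So by rejecting in round 1, the buyer gets 288 next round, worth 0.97 × 288 = 279.36 now.
Offer 291 ≥ 279.36, so the buyer accepts.

Accept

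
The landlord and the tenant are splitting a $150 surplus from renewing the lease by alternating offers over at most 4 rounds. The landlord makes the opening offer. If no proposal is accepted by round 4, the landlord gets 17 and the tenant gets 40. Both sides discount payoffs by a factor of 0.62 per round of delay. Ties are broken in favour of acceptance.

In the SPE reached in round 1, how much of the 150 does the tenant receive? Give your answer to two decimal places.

Round 4 (the tenant proposes): the landlord gets 17 if talks fail, so the tenant offers 17 and keeps 133.
Round 3 (the landlord proposes): the tenant can get 133 next round, worth 0.62 × 133 = 82.46 now; the landlord offers that and keeps 67.54.
Round 2 (the tenant proposes): the landlord can get 67.54 next round, worth 0.62 × 67.54 = 41.8748 now. The tenant offers 41.8748 and keeps 150 − 41.8748 = 108.1252.
Round 1 (the landlord proposes): the tenant can get 108.1252 next round, worth 0.62 × 108.1252 = 67.037624 now, so the landlord offers 67.037624, keeping 82.962376.

67.04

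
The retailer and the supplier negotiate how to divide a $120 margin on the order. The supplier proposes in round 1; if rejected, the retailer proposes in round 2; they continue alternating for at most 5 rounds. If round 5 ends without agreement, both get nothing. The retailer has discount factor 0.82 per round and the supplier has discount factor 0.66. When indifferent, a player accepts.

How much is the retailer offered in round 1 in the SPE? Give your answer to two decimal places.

51.56

Work backward from the last round.
Round 5 (the supplier proposes): rejection yields 0 for the retailer; the supplier offers 0 and keeps 120.
Round 4 (the retailer proposes): the supplier can get 120 next round, worth 0.66 × 120 = 79.2 now; the retailer offers that and keeps 40.8.
Round 3 (the supplier proposes): the retailer can get 40.8 next round, worth 0.82 × 40.8 = 33.456 now, so the supplier offers 33.456, keeping 86.544.
Round 2 (the retailer proposes): the supplier can get 86.544 next round, worth 0.66 × 86.544 = 57.11904 now. The retailer offers 57.11904 and keeps 120 − 57.11904 = 62.88096.
Round 1 (the supplier proposes): the retailer can get 62.88096 next round, worth 0.82 × 62.88096 = 51.5623872 now. The supplier offers 51.5623872 and keeps 120 − 51.5623872 = 68.4376128.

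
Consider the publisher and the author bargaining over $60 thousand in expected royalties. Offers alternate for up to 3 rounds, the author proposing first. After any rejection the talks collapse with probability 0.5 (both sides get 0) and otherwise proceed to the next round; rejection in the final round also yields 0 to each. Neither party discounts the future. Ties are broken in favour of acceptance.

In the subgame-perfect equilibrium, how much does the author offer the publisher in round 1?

By backward induction:
Round 3 (the author proposes): rejection yields 0 for the publisher; the author offers 0 and keeps 60.
Round 2 (the publisher proposes): rejecting gives the author an expected 0.5 × 60 = 30. The publisher offers 30 and keeps 60 − 30 = 30.
Round 1 (the author proposes): rejecting gives the publisher an expected 0.5 × 30 = 15. The author offers 15 and keeps 60 − 15 = 45.

15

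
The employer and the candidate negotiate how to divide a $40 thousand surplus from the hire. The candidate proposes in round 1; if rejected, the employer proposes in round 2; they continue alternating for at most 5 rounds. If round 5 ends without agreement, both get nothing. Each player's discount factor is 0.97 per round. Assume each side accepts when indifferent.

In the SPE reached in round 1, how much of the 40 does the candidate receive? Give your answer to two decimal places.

37.74

Solve by backward induction from round 5.
Round 5 (the candidate proposes): the employer will accept anything ≥ 0, so the candidate offers 0 and keeps 40.
Round 4 (the employer proposes): the candidate can get 40 next round, worth 0.97 × 40 = 38.8 now. The employer offers 38.8 and keeps 40 − 38.8 = 1.2.
Round 3 (the candidate proposes): the employer can get 1.2 next round, worth 0.97 × 1.2 = 1.164 now, so the candidate offers 1.164, keeping 38.836.
Round 2 (the employer proposes): the candidate can get 38.836 next round, worth 0.97 × 38.836 = 37.67092 now, so the employer offers 37.67092, keeping 2.32908.
Round 1 (the candidate proposes): the employer can get 2.32908 next round, worth 0.97 × 2.32908 = 2.2592076 now, so the candidate offers 2.2592076, keeping 37.7407924.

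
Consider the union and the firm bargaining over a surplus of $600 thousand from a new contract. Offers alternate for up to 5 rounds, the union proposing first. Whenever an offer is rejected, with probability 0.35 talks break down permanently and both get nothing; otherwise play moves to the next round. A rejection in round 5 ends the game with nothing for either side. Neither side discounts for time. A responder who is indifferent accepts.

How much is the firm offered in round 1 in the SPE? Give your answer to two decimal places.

194.17

By backward induction:
Round 5 (the union proposes): rejection yields 0 for the firm; the union offers 0 and keeps 600.
Round 4 (the firm proposes): rejecting gives the union an expected 0.65 × 600 = 390; the firm offers that and keeps 210.
Round 3 (the union proposes): rejecting gives the firm an expected 0.65 × 210 = 136.5, so the union offers 136.5, keeping 463.5.
Round 2 (the firm proposes): rejecting gives the union an expected 0.65 × 463.5 = 301.275, so the firm offers 301.275, keeping 298.725.
Round 1 (the union proposes): rejecting gives the firm an expected 0.65 × 298.725 = 194.17125; the union offers that and keeps 405.82875.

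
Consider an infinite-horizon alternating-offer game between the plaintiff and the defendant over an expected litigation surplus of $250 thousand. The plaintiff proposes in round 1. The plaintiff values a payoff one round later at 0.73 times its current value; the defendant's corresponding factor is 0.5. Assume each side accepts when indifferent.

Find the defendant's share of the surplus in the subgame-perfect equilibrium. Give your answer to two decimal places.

In a stationary SPE each proposer offers the other exactly their discounted continuation value.
If the plaintiff keeps x when proposing and the defendant keeps y when proposing, then x = 250 − 0.5y and y = 250 − 0.73x.
Solving: x = 250(1 − 0.5) / (1 − 0.73·0.5) = 125 / 0.635 ≈ 196.8504.
The defendant gets 250 − 196.8504 ≈ 53.1496.

53.15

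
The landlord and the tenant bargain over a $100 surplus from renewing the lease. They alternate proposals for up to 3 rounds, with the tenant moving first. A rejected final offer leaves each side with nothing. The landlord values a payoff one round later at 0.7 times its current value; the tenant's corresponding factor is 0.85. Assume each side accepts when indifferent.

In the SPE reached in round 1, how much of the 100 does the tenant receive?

89.5

Work backward from the last round.
Round 3 (the tenant proposes): the landlord will accept anything ≥ 0, so the tenant offers 0 and keeps 100.
Round 2 (the landlord proposes): the tenant can get 100 next round, worth 0.85 × 100 = 85 now; the landlord offers that and keeps 15.
Round 1 (the tenant proposes): the landlord can get 15 next round, worth 0.7 × 15 = 10.5 now, so the tenant offers 10.5, keeping 89.5.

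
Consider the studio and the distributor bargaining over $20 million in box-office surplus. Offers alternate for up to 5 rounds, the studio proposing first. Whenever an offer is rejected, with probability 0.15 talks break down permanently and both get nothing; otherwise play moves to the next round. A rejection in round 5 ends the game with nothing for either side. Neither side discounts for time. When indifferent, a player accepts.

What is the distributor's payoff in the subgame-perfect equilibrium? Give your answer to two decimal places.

4.39

Round 5 (the studio proposes): rejection yields 0 for the distributor; the studio offers 0 and keeps 20.
Round 4 (the distributor proposes): rejecting gives the studio an expected 0.85 × 20 = 17, so the distributor offers 17, keeping 3.
Round 3 (the studio proposes): rejecting gives the distributor an expected 0.85 × 3 = 2.55. The studio offers 2.55 and keeps 20 − 2.55 = 17.45.
Round 2 (the distributor proposes): rejecting gives the studio an expected 0.85 × 17.45 = 14.8325; the distributor offers that and keeps 5.1675.
Round 1 (the studio proposes): rejecting gives the distributor an expected 0.85 × 5.1675 = 4.392375, so the studio offers 4.392375, keeping 15.607625.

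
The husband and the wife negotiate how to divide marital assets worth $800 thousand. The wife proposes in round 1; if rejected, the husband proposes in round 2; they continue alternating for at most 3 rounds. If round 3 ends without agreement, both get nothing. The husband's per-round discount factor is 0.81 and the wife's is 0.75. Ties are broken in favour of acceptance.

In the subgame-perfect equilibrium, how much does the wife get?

638

By backward induction:
Round 3 (the wife proposes): rejection yields 0 for the husband; the wife offers 0 and keeps 800.
Round 2 (the husband proposes): the wife can get 800 next round, worth 0.75 × 800 = 600 now. The husband offers 600 and keeps 800 − 600 = 200.
Round 1 (the wife proposes): the husband can get 200 next round, worth 0.81 × 200 = 162 now. The wife offers 162 and keeps 800 − 162 = 638.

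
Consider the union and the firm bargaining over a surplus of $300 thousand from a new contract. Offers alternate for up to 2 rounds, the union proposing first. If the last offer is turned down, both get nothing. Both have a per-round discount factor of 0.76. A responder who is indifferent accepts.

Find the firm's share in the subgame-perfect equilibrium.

228

Work backward from the last round.
Round 2 (the firm proposes): the union will accept anything ≥ 0, so the firm offers 0 and keeps 300.
Round 1 (the union proposes): the firm can get 300 next round, worth 0.76 × 300 = 228 now, so the union offers 228, keeping 72.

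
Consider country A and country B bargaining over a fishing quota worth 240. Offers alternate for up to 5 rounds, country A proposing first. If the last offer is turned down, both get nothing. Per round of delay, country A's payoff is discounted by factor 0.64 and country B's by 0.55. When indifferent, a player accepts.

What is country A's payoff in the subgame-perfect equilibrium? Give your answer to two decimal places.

175.75

Round 5 (country A proposes): country B will accept anything ≥ 0, so country A offers 0 and keeps 240.
Round 4 (country B proposes): country A can get 240 next round, worth 0.64 × 240 = 153.6 now. Country B offers 153.6 and keeps 240 − 153.6 = 86.4.
Round 3 (country A proposes): country B can get 86.4 next round, worth 0.55 × 86.4 = 47.52 now. Country A offers 47.52 and keeps 240 − 47.52 = 192.48.
Round 2 (country B proposes): country A can get 192.48 next round, worth 0.64 × 192.48 = 123.1872 now; country B offers that and keeps 116.8128.
Round 1 (country A proposes): country B can get 116.8128 next round, worth 0.55 × 116.8128 = 64.24704 now. Country A offers 64.24704 and keeps 240 − 64.24704 = 175.75296.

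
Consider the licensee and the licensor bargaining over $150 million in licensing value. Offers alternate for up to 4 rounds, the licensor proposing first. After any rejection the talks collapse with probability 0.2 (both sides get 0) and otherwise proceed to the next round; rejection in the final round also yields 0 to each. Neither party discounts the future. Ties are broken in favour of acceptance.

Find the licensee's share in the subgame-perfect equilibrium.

Round 4 (the licensee proposes): rejection yields 0 for the licensor; the licensee offers 0 and keeps 150.
Round 3 (the licensor proposes): rejecting gives the licensee an expected 0.8 × 150 = 120. The licensor offers 120 and keeps 150 − 120 = 30.
Round 2 (the licensee proposes): rejecting gives the licensor an expected 0.8 × 30 = 24; the licensee offers that and keeps 126.
Round 1 (the licensor proposes): rejecting gives the licensee an expected 0.8 × 126 = 100.8. The licensor offers 100.8 and keeps 150 − 100.8 = 49.2.

100.8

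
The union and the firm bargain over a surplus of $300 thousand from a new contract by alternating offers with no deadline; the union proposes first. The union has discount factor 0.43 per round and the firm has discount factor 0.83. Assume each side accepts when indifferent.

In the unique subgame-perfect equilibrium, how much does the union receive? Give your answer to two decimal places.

In a stationary SPE each proposer offers the other exactly their discounted continuation value.
If the union keeps x when proposing and the firm keeps y when proposing, then x = 300 − 0.83y and y = 300 − 0.43x.
Solving: x = 300(1 − 0.83) / (1 − 0.43·0.83) = 51 / 0.6431 ≈ 79.3034.
The firm gets 300 − 79.3034 ≈ 220.6966.

79.30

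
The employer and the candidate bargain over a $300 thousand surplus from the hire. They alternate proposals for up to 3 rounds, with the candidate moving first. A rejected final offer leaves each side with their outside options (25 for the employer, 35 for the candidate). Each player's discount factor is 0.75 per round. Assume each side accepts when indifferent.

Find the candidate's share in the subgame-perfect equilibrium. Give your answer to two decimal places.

Round 3 (the candidate proposes): the employer gets 25 if talks fail, so the candidate offers 25 and keeps 275.
Round 2 (the employer proposes): the candidate can get 275 next round, worth 0.75 × 275 = 206.25 now. The employer offers 206.25 and keeps 300 − 206.25 = 93.75.
Round 1 (the candidate proposes): the employer can get 93.75 next round, worth 0.75 × 93.75 = 70.3125 now. The candidate offers 70.3125 and keeps 300 − 70.3125 = 229.6875.

229.69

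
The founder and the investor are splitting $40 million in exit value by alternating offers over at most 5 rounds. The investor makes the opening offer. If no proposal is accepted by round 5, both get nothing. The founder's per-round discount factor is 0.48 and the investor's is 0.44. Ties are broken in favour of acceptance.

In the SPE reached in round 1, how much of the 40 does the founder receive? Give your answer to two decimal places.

13.02

Work backward from the last round.
Round 5 (the investor proposes): rejection yields 0 for the founder; the investor offers 0 and keeps 40.
Round 4 (the founder proposes): the investor can get 40 next round, worth 0.44 × 40 = 17.6 now, so the founder offers 17.6, keeping 22.4.
Round 3 (the investor proposes): the founder can get 22.4 next round, worth 0.48 × 22.4 = 10.752 now. The investor offers 10.752 and keeps 40 − 10.752 = 29.248.
Round 2 (the founder proposes): the investor can get 29.248 next round, worth 0.44 × 29.248 = 12.86912 now, so the founder offers 12.86912, keeping 27.13088.
Round 1 (the investor proposes): the founder can get 27.13088 next round, worth 0.48 × 27.13088 = 13.0228224 now. The investor offers 13.0228224 and keeps 40 − 13.0228224 = 26.9771776.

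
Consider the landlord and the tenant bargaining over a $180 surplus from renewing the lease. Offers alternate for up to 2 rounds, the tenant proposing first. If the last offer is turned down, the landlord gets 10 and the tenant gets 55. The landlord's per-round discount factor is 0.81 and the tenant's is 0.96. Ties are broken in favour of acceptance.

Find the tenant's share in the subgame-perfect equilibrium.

Round 2 (the landlord proposes): the tenant gets 55 if talks fail, so the landlord offers 55 and keeps 125.
Round 1 (the tenant proposes): the landlord can get 125 next round, worth 0.81 × 125 = 101.25 now. The tenant offers 101.25 and keeps 180 − 101.25 = 78.75.

78.75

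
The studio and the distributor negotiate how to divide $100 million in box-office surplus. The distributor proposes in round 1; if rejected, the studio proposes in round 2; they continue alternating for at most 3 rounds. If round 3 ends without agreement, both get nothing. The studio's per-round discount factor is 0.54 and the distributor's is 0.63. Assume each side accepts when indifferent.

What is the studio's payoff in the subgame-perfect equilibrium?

19.98

Work backward from the last round.
Round 3 (the distributor proposes): rejection yields 0 for the studio; the distributor offers 0 and keeps 100.
Round 2 (the studio proposes): the distributor can get 100 next round, worth 0.63 × 100 = 63 now, so the studio offers 63, keeping 37.
Round 1 (the distributor proposes): the studio can get 37 next round, worth 0.54 × 37 = 19.98 now. The distributor offers 19.98 and keeps 100 − 19.98 = 80.02.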